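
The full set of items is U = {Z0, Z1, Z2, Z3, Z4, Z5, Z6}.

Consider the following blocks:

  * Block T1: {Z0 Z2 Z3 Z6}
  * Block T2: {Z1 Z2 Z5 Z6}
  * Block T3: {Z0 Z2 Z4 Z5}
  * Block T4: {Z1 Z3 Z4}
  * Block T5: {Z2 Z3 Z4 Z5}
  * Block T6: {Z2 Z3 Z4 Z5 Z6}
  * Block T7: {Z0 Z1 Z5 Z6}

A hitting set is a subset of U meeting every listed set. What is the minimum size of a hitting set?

2

The 2 items {Z4, Z6} hit every block.
No single item lies in every block, so at least 2 are needed and 2 is optimal.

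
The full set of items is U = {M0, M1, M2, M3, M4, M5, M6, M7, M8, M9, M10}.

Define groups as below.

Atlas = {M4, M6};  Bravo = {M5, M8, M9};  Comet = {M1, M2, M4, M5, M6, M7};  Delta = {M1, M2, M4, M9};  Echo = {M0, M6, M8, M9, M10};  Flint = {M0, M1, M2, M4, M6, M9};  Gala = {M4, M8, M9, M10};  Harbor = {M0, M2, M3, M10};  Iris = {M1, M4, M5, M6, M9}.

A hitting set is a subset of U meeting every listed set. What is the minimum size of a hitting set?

3

H = {M2, M6, M8} meets every group (each contains at least one member of H), and |H| = 3.
The groups Atlas, Bravo, Harbor are pairwise disjoint, so any hitting set needs a separate item for each — at least 3. Hence 3 is optimal.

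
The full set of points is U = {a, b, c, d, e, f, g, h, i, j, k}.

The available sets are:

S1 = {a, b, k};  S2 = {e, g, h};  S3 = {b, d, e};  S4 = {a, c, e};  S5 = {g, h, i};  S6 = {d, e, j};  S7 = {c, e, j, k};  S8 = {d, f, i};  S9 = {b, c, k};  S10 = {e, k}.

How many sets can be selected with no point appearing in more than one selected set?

3

S5, S6, S9 are pairwise disjoint (S5={g,h,i}; S6={d,e,j}; S9={b,c,k}).
Every remaining set overlaps one of these, and no 4 of the listed sets are pairwise disjoint, so 3 is the maximum.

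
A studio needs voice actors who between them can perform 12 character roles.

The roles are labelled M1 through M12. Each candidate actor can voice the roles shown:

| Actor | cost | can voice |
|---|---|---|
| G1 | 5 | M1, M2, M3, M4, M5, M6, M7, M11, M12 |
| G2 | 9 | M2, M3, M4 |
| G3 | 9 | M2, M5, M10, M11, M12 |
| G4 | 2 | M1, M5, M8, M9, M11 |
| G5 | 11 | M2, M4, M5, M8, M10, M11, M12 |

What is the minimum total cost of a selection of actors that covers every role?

16

G1, G3, G4 together cover every role (G1 ∪ G3 ∪ G4 = {M1, M2, M3, M4, M5, M6, M7, M8, M9, M10, M11, M12}); total cost 5 + 9 + 2 = 16.
No covering selection has total cost below 16.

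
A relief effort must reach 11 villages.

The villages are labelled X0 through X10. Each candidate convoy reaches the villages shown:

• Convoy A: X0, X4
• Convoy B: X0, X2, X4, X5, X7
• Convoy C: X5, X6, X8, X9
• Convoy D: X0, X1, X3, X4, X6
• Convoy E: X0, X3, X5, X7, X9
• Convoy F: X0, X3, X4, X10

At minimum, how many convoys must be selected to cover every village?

B and C and D and F together: B ∪ C ∪ D ∪ F = {X0, X1, X2, X3, X4, X5, X6, X7, X8, X9, X10} — every village is covered.
No 3 of the 6 convoys cover everything (all 20 combinations miss at least one village), so 4 is optimal.

4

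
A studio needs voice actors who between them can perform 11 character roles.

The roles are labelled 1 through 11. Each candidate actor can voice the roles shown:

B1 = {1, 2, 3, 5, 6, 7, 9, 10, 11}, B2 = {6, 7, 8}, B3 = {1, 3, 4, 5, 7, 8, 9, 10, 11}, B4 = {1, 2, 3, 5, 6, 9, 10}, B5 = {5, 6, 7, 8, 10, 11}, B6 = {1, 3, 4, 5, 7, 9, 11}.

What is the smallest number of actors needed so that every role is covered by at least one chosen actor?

2

B3 and B4 together: B3 ∪ B4 = {1, 2, 3, 4, 5, 6, 7, 8, 9, 10, 11} — every role is covered.
No single actor has all 11 roles (the largest, B1, has 9), so 2 is optimal.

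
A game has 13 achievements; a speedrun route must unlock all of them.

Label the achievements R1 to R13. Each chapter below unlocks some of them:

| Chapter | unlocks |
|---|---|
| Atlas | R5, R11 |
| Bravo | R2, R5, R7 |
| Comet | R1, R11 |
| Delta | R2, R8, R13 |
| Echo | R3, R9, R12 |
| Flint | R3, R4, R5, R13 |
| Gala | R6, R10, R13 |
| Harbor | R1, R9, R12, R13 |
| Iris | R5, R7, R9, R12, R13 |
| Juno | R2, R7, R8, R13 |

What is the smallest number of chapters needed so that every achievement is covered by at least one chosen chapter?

5

Comet and Delta and Flint and Gala and Iris together: Comet ∪ Delta ∪ Flint ∪ Gala ∪ Iris = {R1, R2, R3, R4, R5, R6, R7, R8, R9, R10, R11, R12, R13} — every achievement is covered.
No 4 of the 10 chapters cover everything (all 210 combinations miss at least one achievement), so 5 is optimal.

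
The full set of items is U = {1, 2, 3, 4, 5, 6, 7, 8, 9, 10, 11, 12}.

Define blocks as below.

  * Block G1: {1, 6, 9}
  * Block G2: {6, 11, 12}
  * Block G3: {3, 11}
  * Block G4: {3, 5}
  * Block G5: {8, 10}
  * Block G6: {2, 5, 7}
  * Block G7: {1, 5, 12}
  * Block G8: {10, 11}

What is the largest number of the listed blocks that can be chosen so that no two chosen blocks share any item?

4

G1, G3, G5, G6 are pairwise disjoint (G1={1,6,9}; G3={3,11}; G5={8,10}; G6={2,5,7}).
Every remaining block overlaps one of these, and no 5 of the listed blocks are pairwise disjoint, so 4 is the maximum.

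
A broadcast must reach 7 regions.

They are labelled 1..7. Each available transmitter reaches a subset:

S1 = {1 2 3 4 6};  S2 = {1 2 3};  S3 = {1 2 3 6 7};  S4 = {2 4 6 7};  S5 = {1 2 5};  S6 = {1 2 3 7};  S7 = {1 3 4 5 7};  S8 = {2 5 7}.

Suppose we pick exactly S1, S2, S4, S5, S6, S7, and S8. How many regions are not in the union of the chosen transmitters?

0

Union of S1, S2, S4, S5, S6, S7, S8 = {1, 2, 3, 4, 5, 6, 7} — that's every region, so 0 are uncovered.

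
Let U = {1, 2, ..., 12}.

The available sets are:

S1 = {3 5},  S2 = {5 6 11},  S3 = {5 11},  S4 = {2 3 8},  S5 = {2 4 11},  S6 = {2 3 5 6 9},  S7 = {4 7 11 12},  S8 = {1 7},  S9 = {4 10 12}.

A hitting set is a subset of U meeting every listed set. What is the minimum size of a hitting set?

4

Take H = {2, 4, 5, 7}. Each listed set contains at least one of these, so H is a hitting set of size 4.
The sets S3, S4, S8, S9 are pairwise disjoint, so any hitting set needs a separate element for each — at least 4. Hence 4 is optimal.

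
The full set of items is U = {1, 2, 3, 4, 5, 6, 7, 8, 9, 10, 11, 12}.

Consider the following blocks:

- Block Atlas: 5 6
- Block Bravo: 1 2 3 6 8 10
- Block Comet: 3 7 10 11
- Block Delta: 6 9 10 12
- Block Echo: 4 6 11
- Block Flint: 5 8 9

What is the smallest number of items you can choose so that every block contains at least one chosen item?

The 3 items {6, 8, 11} hit every block.
No choice of 2 items meets every block, so 3 is the minimum.

3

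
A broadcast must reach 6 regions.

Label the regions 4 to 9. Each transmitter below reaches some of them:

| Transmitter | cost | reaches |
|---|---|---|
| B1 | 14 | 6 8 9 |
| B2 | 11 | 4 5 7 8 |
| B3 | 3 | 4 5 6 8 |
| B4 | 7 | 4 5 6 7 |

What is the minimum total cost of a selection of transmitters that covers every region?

B1, B4 together cover every region (B1 ∪ B4 = {4, 5, 6, 7, 8, 9}); total cost 14 + 7 = 21.
The greedy pick B3, B4, B1 costs 24; no covering selection beats 21.

21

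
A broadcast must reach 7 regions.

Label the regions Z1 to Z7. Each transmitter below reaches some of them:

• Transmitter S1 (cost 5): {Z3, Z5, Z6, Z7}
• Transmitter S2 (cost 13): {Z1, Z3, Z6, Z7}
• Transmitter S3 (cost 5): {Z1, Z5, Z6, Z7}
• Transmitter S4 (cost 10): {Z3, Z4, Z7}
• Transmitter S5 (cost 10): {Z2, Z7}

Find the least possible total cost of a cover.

25

S3, S4, S5 together cover every region (S3 ∪ S4 ∪ S5 = {Z1, Z2, Z3, Z4, Z5, Z6, Z7}); total cost 5 + 10 + 10 = 25.
The greedy pick S1, S3, S4, S5 costs 30; no covering selection beats 25.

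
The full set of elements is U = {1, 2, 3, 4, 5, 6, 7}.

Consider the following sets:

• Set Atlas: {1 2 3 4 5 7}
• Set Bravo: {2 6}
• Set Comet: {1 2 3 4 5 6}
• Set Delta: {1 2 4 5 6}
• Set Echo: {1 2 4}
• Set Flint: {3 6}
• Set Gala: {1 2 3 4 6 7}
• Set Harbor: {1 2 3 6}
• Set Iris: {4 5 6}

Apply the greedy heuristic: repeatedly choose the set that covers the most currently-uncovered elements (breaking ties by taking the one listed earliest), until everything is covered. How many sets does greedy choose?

Greedy: pick Atlas (covers 6 new) → pick Bravo (covers 1 new). Total picks: 2.

2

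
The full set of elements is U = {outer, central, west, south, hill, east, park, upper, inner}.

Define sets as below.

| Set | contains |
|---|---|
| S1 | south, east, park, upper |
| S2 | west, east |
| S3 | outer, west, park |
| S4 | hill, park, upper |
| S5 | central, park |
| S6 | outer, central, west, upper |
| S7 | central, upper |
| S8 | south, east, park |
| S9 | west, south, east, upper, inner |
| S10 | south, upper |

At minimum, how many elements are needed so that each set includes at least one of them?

Take H = {east, park, upper}. Each listed set contains at least one of these, so H is a hitting set of size 3.
The sets S2, S5, S10 are pairwise disjoint, so any hitting set needs a separate element for each — at least 3. Hence 3 is optimal.

3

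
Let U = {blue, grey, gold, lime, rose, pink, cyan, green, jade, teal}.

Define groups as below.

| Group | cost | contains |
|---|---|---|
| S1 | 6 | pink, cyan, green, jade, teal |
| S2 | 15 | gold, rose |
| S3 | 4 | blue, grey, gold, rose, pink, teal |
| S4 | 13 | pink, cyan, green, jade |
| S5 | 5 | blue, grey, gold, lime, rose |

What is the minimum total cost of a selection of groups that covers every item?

11

S1, S5 together cover every item (S1 ∪ S5 = {blue, grey, gold, lime, rose, pink, cyan, green, jade, teal}); total cost 6 + 5 = 11.
The greedy pick S3, S1, S5 costs 15; no covering selection beats 11.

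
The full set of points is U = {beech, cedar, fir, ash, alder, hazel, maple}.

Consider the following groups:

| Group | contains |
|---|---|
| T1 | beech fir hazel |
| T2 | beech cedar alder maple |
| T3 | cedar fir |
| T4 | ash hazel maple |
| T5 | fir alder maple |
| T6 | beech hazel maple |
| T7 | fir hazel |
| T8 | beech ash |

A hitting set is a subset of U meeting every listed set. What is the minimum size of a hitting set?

H = {beech, fir, hazel} meets every group (each contains at least one member of H), and |H| = 3.
No choice of 2 points meets every group, so 3 is the minimum.

3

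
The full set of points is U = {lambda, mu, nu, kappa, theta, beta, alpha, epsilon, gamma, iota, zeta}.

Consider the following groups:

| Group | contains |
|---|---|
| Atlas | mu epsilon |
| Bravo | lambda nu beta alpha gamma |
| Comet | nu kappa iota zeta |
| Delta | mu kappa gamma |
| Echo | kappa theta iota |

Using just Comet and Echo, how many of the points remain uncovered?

6

Union of Comet, Echo = {nu, kappa, theta, iota, zeta}.
Not covered: lambda, mu, beta, alpha, epsilon, gamma — 6 points.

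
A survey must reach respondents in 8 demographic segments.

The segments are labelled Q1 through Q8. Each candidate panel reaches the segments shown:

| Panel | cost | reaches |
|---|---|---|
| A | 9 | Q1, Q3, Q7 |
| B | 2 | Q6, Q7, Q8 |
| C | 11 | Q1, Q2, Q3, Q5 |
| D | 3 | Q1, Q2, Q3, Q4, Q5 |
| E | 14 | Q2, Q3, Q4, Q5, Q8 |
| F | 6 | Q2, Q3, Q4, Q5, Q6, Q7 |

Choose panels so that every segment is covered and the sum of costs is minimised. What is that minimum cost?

5

B, D together cover every segment (B ∪ D = {Q1, Q2, Q3, Q4, Q5, Q6, Q7, Q8}); total cost 2 + 3 = 5.
No covering selection has total cost below 5.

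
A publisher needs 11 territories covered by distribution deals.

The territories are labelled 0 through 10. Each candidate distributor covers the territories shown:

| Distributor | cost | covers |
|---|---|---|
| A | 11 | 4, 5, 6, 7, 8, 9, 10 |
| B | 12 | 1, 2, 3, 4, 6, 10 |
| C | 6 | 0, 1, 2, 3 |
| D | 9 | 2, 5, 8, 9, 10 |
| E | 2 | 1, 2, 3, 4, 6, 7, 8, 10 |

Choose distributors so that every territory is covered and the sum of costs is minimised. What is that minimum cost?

17

C, D, E together cover every territory (C ∪ D ∪ E = {0, 1, 2, 3, 4, 5, 6, 7, 8, 9, 10}); total cost 6 + 9 + 2 = 17.
No covering selection has total cost below 17.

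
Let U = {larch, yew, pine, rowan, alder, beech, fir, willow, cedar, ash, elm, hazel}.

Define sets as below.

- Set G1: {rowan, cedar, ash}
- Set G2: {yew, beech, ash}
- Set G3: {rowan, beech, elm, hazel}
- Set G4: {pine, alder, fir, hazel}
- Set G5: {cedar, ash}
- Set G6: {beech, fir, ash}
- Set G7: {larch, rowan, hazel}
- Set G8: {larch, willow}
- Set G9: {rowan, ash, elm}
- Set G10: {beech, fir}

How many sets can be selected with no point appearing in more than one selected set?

G8, G9, G10 are pairwise disjoint (G8={larch,willow}; G9={rowan,ash,elm}; G10={beech,fir}).
Every remaining set overlaps one of these, and no 4 of the listed sets are pairwise disjoint, so 3 is the maximum.

3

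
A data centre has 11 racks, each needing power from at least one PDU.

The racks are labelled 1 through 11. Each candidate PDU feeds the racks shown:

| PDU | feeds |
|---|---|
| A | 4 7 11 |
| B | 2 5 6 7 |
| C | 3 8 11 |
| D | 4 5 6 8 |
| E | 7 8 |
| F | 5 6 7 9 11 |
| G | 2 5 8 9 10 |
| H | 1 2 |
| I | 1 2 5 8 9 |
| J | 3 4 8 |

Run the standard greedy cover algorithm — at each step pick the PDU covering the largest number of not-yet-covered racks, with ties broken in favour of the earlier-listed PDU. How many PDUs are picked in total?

4

Greedy: pick F (covers 5 new) → pick G (covers 3 new) → pick J (covers 2 new) → pick H (covers 1 new). Total picks: 4.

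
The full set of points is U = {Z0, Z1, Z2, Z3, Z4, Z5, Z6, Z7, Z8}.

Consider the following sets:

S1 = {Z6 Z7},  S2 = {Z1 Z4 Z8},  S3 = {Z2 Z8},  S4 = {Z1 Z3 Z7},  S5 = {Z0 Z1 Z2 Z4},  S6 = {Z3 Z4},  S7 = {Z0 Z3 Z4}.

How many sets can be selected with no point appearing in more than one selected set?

3

S1, S3, S7 are pairwise disjoint (S1={Z6,Z7}; S3={Z2,Z8}; S7={Z0,Z3,Z4}).
Every remaining set overlaps one of these, and no 4 of the listed sets are pairwise disjoint, so 3 is the maximum.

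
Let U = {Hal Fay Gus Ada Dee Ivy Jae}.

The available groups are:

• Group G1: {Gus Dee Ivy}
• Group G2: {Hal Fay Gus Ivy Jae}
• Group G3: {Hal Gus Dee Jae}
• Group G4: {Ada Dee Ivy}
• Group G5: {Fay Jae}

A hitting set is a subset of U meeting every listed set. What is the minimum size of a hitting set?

H = {Ivy, Jae} meets every group (each contains at least one member of H), and |H| = 2.
The groups G4, G5 are pairwise disjoint, so any hitting set needs a separate point for each — at least 2. Hence 2 is optimal.

2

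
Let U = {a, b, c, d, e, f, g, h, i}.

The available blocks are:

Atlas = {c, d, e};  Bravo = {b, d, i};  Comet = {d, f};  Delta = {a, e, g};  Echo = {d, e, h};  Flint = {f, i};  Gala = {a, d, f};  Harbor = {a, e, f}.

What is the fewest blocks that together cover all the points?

Atlas, Bravo, Delta, Echo, and Harbor cover everything between them: the union {a, b, c, d, e, f, g, h, i} is all of U.
No 4 of the 8 blocks cover everything (all 70 combinations miss at least one point), so 5 is optimal.

5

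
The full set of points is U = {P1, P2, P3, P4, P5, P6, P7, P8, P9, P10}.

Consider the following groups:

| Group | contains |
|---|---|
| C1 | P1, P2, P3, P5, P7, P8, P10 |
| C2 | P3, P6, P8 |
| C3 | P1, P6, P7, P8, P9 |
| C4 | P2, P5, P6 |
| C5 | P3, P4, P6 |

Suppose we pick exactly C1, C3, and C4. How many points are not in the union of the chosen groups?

Union of C1, C3, C4 = {P1, P2, P3, P5, P6, P7, P8, P9, P10}.
Not covered: P4 — 1 point.

1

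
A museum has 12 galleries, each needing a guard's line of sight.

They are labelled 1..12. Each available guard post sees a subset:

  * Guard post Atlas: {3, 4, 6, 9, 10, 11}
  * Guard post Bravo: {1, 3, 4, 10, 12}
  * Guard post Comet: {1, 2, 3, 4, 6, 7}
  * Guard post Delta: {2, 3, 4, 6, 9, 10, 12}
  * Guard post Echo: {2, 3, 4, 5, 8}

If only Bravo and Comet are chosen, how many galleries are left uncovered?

4

Union of Bravo, Comet = {1, 2, 3, 4, 6, 7, 10, 12}.
Not covered: 5, 8, 9, 11 — 4 galleries.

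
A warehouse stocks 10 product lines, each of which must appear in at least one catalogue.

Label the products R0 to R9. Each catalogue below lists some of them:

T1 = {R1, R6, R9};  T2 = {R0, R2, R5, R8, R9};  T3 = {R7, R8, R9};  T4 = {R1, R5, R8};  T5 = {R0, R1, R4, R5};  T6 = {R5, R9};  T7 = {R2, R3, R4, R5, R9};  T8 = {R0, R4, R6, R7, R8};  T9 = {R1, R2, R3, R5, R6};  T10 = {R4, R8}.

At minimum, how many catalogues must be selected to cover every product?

T7 and T8 and T9 together: T7 ∪ T8 ∪ T9 = {R0, R1, R2, R3, R4, R5, R6, R7, R8, R9} — every product is covered.
No 2 of the 10 catalogues cover everything (all 45 combinations miss at least one product), so 3 is optimal.

3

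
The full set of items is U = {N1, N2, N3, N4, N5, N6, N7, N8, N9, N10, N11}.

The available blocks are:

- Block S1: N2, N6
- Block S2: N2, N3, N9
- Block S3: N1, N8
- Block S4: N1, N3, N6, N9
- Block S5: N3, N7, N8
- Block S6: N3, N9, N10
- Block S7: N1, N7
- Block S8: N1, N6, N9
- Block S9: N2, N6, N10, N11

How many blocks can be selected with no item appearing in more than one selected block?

3

S1, S3, S6 are pairwise disjoint (S1={N2,N6}; S3={N1,N8}; S6={N3,N9,N10}).
Every remaining block overlaps one of these, and no 4 of the listed blocks are pairwise disjoint, so 3 is the maximum.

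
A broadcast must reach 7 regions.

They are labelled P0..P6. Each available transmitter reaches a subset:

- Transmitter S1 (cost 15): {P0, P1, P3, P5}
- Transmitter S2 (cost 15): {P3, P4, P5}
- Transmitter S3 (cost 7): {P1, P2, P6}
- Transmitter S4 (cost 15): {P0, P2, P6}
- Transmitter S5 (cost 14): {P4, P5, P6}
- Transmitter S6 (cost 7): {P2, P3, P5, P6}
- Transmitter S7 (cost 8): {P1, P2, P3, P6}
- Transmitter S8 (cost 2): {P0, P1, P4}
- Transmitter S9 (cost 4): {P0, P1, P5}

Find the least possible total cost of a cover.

S6, S8 together cover every region (S6 ∪ S8 = {P0, P1, P2, P3, P4, P5, P6}); total cost 7 + 2 = 9.
No covering selection has total cost below 9.

9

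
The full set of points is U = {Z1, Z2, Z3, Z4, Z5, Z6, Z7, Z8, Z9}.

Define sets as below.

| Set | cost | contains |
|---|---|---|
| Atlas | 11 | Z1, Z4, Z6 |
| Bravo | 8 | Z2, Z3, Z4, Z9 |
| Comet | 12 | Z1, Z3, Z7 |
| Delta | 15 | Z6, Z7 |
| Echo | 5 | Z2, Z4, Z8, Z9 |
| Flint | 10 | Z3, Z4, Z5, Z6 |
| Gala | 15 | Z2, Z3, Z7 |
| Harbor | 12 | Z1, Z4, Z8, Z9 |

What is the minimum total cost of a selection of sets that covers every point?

27

Comet, Echo, Flint together cover every point (Comet ∪ Echo ∪ Flint = {Z1, Z2, Z3, Z4, Z5, Z6, Z7, Z8, Z9}); total cost 12 + 5 + 10 = 27.
No covering selection has total cost below 27.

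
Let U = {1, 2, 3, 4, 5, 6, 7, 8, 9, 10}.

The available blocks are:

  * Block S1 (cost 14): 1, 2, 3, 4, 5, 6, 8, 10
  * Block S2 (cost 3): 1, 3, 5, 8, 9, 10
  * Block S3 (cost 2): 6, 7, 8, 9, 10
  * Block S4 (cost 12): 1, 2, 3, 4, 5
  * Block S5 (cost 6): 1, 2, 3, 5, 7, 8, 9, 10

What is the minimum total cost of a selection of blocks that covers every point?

S3, S4 together cover every point (S3 ∪ S4 = {1, 2, 3, 4, 5, 6, 7, 8, 9, 10}); total cost 2 + 12 = 14.
The greedy pick S3, S2, S4 costs 17; no covering selection beats 14.

14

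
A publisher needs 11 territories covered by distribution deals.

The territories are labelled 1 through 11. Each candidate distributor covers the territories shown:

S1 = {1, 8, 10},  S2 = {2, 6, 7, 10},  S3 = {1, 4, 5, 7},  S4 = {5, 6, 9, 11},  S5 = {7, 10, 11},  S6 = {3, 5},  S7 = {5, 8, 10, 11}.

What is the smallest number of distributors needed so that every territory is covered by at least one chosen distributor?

5

Take {S1, S2, S3, S4, S6}. Their union is {1, 2, 3, 4, 5, 6, 7, 8, 9, 10, 11}, which is all 11 territories.
No 4 of the 7 distributors cover everything (all 35 combinations miss at least one territory), so 5 is optimal.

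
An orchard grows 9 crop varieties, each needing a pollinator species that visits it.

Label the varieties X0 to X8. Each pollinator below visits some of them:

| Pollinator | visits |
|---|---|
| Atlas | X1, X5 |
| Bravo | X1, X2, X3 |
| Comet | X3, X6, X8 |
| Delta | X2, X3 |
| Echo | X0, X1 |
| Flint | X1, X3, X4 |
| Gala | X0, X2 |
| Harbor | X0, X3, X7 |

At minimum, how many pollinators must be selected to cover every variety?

5

Atlas and Comet and Flint and Gala and Harbor together: Atlas ∪ Comet ∪ Flint ∪ Gala ∪ Harbor = {X0, X1, X2, X3, X4, X5, X6, X7, X8} — every variety is covered.
No 4 of the 8 pollinators cover everything (all 70 combinations miss at least one variety), so 5 is optimal.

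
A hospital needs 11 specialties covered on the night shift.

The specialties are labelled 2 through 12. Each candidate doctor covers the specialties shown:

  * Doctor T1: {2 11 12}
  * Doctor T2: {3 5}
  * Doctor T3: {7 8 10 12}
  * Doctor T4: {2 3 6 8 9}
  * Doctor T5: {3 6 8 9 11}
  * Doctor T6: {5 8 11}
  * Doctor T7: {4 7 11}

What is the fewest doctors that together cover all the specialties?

T2 and T3 and T4 and T7 together: T2 ∪ T3 ∪ T4 ∪ T7 = {2, 3, 4, 5, 6, 7, 8, 9, 10, 11, 12} — every specialty is covered.
No 3 of the 7 doctors cover everything (all 35 combinations miss at least one specialty), so 4 is optimal.

4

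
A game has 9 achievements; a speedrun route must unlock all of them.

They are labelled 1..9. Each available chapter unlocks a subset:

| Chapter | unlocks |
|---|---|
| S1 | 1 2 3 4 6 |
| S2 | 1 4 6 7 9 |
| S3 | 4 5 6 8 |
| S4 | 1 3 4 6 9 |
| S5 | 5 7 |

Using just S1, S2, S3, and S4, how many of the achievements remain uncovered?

Union of S1, S2, S3, S4 = {1, 2, 3, 4, 5, 6, 7, 8, 9} — that's every achievement, so 0 are uncovered.

0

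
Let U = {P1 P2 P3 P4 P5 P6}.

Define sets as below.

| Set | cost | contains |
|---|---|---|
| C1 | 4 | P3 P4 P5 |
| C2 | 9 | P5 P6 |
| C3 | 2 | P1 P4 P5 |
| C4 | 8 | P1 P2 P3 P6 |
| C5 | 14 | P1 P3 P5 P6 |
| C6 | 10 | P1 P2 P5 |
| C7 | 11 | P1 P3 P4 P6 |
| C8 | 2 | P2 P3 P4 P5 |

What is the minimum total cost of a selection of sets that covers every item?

C4, C8 together cover every item (C4 ∪ C8 = {P1, P2, P3, P4, P5, P6}); total cost 8 + 2 = 10.
The greedy pick C8, C3, C4 costs 12; no covering selection beats 10.

10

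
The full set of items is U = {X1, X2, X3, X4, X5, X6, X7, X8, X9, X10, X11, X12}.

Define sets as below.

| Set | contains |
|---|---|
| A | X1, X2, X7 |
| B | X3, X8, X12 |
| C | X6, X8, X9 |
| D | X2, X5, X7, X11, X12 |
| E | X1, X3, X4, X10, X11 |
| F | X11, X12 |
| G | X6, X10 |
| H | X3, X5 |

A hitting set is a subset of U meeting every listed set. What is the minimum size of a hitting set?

4

T = {X1, X5, X6, X12} meets every set (each contains at least one member of T), and |T| = 4.
The sets A, F, G, H are pairwise disjoint, so any hitting set needs a separate item for each — at least 4. Hence 4 is optimal.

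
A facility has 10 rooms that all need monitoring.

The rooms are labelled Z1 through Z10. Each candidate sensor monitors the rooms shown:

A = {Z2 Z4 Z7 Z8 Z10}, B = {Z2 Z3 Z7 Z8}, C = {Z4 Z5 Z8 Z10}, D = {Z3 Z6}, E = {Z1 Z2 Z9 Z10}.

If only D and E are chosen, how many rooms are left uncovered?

4

Union of D, E = {Z1, Z2, Z3, Z6, Z9, Z10}.
Not covered: Z4, Z5, Z7, Z8 — 4 rooms.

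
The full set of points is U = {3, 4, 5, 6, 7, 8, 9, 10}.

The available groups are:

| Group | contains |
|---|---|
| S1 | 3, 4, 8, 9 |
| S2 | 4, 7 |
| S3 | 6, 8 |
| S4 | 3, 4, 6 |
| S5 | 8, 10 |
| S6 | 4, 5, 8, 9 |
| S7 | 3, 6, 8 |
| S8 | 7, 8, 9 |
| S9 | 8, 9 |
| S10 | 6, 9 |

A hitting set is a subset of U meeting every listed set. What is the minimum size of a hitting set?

The 3 points {4, 8, 9} hit every group.
The groups S2, S5, S10 are pairwise disjoint, so any hitting set needs a separate point for each — at least 3. Hence 3 is optimal.

3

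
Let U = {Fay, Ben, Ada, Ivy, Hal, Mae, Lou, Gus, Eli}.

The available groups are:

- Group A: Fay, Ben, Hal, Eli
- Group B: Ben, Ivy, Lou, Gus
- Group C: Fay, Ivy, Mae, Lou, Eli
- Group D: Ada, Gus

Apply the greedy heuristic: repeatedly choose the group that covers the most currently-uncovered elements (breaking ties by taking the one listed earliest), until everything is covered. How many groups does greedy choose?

3

Greedy: pick C (covers 5 new) → pick A (covers 2 new) → pick D (covers 2 new). Total picks: 3.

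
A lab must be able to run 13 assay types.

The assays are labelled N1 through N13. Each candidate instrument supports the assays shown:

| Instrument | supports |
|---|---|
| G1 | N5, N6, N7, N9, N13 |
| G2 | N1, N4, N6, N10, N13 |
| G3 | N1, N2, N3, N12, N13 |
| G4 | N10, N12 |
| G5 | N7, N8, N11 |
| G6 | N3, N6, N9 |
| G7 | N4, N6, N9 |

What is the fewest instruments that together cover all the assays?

Take {G1, G2, G3, G5}. Their union is {N1, N2, N3, N4, N5, N6, N7, N8, N9, N10, N11, N12, N13}, which is all 13 assays.
No 3 of the 7 instruments cover everything (all 35 combinations miss at least one assay), so 4 is optimal.

4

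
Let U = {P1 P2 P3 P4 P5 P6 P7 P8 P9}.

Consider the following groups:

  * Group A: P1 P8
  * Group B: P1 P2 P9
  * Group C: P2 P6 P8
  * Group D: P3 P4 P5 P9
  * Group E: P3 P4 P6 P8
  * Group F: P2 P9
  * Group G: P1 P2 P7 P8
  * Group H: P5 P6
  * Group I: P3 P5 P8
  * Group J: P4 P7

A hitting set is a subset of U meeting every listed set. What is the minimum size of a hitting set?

4

Take T = {P2, P4, P6, P8}. Each listed group contains at least one of these, so T is a hitting set of size 4.
The groups A, F, H, J are pairwise disjoint, so any hitting set needs a separate point for each — at least 4. Hence 4 is optimal.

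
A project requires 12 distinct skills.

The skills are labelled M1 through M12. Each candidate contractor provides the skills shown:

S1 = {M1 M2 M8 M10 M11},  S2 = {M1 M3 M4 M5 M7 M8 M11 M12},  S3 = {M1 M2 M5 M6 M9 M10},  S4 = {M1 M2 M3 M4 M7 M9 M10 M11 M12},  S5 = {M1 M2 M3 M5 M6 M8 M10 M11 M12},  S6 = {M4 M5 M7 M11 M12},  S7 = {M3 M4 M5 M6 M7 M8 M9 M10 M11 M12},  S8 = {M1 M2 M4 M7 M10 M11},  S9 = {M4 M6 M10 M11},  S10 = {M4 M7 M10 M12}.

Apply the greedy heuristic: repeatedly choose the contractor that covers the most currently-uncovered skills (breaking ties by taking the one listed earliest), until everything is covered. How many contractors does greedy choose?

2

Greedy: pick S7 (covers 10 new) → pick S1 (covers 2 new). Total picks: 2.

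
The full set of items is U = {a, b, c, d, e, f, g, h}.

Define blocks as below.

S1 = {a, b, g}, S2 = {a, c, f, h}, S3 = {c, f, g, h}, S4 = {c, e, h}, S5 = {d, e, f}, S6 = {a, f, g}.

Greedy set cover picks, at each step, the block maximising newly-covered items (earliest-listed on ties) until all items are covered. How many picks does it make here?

3

Greedy: pick S2 (covers 4 new) → pick S1 (covers 2 new) → pick S5 (covers 2 new). Total picks: 3.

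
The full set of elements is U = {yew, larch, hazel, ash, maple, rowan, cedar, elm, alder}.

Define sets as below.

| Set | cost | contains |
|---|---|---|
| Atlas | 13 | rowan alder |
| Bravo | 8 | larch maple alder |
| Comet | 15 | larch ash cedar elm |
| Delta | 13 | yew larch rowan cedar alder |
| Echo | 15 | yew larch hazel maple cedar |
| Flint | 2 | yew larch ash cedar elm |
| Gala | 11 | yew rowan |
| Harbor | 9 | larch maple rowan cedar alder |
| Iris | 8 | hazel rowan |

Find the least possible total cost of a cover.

Bravo, Flint, Iris together cover every element (Bravo ∪ Flint ∪ Iris = {yew, larch, hazel, ash, maple, rowan, cedar, elm, alder}); total cost 8 + 2 + 8 = 18.
The greedy pick Flint, Harbor, Iris costs 19; no covering selection beats 18.

18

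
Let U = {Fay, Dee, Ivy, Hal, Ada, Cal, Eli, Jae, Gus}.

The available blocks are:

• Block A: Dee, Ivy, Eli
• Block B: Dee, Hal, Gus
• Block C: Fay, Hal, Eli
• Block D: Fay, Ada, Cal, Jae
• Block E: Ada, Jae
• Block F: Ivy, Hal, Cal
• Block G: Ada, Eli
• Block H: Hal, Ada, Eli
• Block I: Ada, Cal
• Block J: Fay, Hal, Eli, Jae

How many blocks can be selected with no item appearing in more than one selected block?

2

A, E are pairwise disjoint (A={Dee,Ivy,Eli}; E={Ada,Jae}).
Every remaining block overlaps one of these, and no 3 of the listed blocks are pairwise disjoint, so 2 is the maximum.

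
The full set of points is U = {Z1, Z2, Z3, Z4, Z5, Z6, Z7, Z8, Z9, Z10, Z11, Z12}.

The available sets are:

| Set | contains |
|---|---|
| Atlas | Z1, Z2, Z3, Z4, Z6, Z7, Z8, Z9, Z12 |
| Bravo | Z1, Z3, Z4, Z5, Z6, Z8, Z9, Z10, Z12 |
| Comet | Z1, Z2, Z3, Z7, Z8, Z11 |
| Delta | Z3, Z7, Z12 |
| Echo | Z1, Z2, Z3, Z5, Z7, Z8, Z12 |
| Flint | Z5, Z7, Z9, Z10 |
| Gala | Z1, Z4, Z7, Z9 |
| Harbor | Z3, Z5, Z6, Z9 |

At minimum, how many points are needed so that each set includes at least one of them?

The 2 points {Z3, Z9} hit every set.
No single point lies in every set, so at least 2 are needed and 2 is optimal.

2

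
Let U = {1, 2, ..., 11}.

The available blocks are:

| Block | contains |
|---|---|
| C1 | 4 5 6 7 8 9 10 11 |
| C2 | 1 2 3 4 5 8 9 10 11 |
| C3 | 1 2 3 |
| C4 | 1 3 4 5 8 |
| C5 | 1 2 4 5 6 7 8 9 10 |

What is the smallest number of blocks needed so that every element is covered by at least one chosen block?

2

C1 and C3 cover everything between them: the union {1, 2, 3, 4, 5, 6, 7, 8, 9, 10, 11} is all of U.
No single block has all 11 elements (the largest, C2, has 9), so 2 is optimal.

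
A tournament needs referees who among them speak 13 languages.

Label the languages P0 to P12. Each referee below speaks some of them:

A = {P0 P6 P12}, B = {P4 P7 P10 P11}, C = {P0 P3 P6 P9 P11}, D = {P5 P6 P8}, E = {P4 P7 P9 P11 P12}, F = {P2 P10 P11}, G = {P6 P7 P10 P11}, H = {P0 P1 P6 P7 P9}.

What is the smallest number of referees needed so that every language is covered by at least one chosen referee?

Take {C, D, E, F, H}. Their union is {P0, P1, P2, P3, P4, P5, P6, P7, P8, P9, P10, P11, P12}, which is all 13 languages.
No 4 of the 8 referees cover everything (all 70 combinations miss at least one language), so 5 is optimal.

5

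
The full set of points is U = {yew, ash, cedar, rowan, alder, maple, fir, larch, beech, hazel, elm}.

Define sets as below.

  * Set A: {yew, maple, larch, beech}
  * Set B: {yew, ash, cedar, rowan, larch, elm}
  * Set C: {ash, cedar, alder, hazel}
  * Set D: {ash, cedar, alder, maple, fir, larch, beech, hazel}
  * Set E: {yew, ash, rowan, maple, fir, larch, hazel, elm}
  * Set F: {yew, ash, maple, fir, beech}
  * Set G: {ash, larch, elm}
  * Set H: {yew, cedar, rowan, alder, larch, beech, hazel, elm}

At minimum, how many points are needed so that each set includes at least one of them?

2

Take T = {ash, beech}. Each listed set contains at least one of these, so T is a hitting set of size 2.
The sets A, C are pairwise disjoint, so any hitting set needs a separate point for each — at least 2. Hence 2 is optimal.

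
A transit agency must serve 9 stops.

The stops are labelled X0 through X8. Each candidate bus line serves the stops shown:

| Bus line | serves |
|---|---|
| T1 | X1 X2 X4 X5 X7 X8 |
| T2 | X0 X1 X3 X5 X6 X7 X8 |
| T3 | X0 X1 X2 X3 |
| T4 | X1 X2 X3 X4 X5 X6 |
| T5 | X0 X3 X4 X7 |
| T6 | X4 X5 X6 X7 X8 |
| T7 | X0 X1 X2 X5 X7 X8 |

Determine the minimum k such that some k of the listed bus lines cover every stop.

2

T2 and T4 together: T2 ∪ T4 = {X0, X1, X2, X3, X4, X5, X6, X7, X8} — every stop is covered.
No single bus line has all 9 stops (the largest, T2, has 7), so 2 is optimal.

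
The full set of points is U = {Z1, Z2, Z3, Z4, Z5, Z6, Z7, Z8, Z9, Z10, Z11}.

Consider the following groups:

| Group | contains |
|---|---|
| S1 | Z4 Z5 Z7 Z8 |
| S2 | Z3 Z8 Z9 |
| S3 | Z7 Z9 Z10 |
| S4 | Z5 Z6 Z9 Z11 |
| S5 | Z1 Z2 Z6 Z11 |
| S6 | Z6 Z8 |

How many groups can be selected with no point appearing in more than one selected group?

2

S2, S5 are pairwise disjoint (S2={Z3,Z8,Z9}; S5={Z1,Z2,Z6,Z11}).
Every remaining group overlaps one of these, and no 3 of the listed groups are pairwise disjoint, so 2 is the maximum.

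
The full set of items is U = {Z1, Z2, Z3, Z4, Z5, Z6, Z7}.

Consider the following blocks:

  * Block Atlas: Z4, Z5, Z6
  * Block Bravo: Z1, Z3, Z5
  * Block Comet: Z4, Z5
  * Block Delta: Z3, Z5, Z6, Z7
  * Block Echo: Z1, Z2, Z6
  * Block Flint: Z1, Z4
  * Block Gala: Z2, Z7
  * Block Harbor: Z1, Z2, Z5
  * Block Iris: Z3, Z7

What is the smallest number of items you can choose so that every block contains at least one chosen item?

3

The 3 items {Z2, Z3, Z4} hit every block.
The blocks Comet, Echo, Iris are pairwise disjoint, so any hitting set needs a separate item for each — at least 3. Hence 3 is optimal.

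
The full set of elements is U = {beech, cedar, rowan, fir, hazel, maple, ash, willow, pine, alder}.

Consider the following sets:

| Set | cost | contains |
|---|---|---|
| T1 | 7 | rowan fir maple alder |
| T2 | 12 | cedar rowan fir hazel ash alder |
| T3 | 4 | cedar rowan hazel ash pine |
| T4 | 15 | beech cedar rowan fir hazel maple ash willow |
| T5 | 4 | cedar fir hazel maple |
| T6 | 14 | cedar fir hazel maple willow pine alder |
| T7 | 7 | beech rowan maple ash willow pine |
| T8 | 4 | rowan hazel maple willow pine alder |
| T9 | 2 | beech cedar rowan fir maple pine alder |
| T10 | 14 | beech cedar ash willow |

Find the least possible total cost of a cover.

T3, T8, T9 together cover every element (T3 ∪ T8 ∪ T9 = {beech, cedar, rowan, fir, hazel, maple, ash, willow, pine, alder}); total cost 4 + 4 + 2 = 10.
No covering selection has total cost below 10.

10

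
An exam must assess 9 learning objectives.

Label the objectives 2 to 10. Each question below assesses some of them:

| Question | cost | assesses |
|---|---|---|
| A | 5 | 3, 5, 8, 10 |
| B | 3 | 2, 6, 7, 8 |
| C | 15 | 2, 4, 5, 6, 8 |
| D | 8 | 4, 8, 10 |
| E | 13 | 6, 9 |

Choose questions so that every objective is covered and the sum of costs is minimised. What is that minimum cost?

A, B, D, E together cover every objective (A ∪ B ∪ D ∪ E = {2, 3, 4, 5, 6, 7, 8, 9, 10}); total cost 5 + 3 + 8 + 13 = 29.
No covering selection has total cost below 29.

29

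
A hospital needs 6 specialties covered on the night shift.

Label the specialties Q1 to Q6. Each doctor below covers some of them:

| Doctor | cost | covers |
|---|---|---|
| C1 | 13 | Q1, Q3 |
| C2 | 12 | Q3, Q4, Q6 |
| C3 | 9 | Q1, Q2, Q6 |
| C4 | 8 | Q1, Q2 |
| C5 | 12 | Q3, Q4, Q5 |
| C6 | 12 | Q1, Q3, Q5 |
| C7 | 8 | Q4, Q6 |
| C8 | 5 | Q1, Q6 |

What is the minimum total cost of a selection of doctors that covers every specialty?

21

C3, C5 together cover every specialty (C3 ∪ C5 = {Q1, Q2, Q3, Q4, Q5, Q6}); total cost 9 + 12 = 21.
The greedy pick C8, C5, C4 costs 25; no covering selection beats 21.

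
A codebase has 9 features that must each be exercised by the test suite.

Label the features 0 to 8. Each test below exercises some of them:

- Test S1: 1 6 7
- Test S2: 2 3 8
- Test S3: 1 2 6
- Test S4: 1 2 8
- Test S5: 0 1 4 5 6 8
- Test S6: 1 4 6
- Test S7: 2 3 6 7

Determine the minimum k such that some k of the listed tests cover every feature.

2

Take {S5, S7}. Their union is {0, 1, 2, 3, 4, 5, 6, 7, 8}, which is all 9 features.
No single test has all 9 features (the largest, S5, has 6), so 2 is optimal.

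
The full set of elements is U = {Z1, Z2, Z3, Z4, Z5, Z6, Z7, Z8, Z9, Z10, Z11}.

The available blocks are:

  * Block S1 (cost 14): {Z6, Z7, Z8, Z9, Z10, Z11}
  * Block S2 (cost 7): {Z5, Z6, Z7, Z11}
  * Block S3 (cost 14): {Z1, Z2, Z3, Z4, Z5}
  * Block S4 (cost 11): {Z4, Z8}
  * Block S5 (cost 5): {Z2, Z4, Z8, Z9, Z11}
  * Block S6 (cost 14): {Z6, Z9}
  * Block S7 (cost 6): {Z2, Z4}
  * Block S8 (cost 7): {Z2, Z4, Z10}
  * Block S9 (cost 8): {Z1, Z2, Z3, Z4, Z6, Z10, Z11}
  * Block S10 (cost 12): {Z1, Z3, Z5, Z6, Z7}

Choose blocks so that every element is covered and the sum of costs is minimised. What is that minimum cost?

20

S2, S5, S9 together cover every element (S2 ∪ S5 ∪ S9 = {Z1, Z2, Z3, Z4, Z5, Z6, Z7, Z8, Z9, Z10, Z11}); total cost 7 + 5 + 8 = 20.
No covering selection has total cost below 20.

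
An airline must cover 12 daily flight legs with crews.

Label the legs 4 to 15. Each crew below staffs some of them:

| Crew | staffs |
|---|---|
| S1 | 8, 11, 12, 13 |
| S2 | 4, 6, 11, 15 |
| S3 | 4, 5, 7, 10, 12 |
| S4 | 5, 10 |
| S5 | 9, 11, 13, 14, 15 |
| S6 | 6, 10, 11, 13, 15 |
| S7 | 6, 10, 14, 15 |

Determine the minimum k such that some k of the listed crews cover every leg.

4

Take {S1, S2, S3, S5}. Their union is {4, 5, 6, 7, 8, 9, 10, 11, 12, 13, 14, 15}, which is all 12 legs.
No 3 of the 7 crews cover everything (all 35 combinations miss at least one leg), so 4 is optimal.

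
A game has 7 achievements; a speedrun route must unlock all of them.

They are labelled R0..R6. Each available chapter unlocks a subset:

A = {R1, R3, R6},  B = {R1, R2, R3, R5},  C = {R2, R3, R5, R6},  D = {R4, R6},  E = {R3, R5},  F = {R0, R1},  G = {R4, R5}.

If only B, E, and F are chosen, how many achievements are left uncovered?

2

Union of B, E, F = {R0, R1, R2, R3, R5}.
Not covered: R4, R6 — 2 achievements.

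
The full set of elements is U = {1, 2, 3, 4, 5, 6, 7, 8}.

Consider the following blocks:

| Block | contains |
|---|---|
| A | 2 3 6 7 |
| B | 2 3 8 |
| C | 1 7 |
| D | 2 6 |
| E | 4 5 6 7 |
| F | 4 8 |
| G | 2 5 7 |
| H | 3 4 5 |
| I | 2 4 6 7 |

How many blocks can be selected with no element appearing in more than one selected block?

C, D, F are pairwise disjoint (C={1,7}; D={2,6}; F={4,8}).
Every remaining block overlaps one of these, and no 4 of the listed blocks are pairwise disjoint, so 3 is the maximum.

3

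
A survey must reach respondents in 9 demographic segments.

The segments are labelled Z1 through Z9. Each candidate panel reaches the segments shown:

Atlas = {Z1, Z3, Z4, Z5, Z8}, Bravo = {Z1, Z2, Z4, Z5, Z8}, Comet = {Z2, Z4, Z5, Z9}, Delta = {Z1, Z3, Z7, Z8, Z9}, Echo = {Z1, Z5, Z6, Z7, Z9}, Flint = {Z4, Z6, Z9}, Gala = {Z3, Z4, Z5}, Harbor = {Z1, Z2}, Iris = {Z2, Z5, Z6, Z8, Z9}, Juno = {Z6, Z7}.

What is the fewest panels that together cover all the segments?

Take {Bravo, Delta, Iris}. Their union is {Z1, Z2, Z3, Z4, Z5, Z6, Z7, Z8, Z9}, which is all 9 segments.
No 2 of the 10 panels cover everything (all 45 combinations miss at least one segment), so 3 is optimal.

3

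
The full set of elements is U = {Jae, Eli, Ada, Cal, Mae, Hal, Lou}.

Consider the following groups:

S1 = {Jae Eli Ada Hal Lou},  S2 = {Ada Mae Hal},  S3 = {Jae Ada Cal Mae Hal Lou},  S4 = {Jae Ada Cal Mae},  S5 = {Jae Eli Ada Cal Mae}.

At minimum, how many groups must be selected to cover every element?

Take {S1, S3}. Their union is {Jae, Eli, Ada, Cal, Mae, Hal, Lou}, which is all 7 elements.
No single group has all 7 elements (the largest, S3, has 6), so 2 is optimal.

2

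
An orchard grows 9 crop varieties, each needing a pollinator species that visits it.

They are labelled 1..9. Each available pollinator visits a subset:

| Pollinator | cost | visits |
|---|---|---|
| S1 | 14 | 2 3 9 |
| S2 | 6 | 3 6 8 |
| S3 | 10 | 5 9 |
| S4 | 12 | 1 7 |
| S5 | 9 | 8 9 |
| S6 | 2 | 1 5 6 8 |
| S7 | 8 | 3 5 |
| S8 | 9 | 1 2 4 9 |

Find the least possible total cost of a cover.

S2, S4, S6, S8 together cover every variety (S2 ∪ S4 ∪ S6 ∪ S8 = {1, 2, 3, 4, 5, 6, 7, 8, 9}); total cost 6 + 12 + 2 + 9 = 29.
No covering selection has total cost below 29.

29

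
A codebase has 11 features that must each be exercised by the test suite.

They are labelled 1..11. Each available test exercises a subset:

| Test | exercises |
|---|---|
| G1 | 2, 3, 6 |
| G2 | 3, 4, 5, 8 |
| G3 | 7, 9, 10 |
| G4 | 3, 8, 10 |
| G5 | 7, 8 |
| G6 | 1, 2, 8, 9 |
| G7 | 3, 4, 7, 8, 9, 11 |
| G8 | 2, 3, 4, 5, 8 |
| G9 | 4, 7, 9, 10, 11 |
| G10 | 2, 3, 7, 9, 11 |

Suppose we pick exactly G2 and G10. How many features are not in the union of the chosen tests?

3

Union of G2, G10 = {2, 3, 4, 5, 7, 8, 9, 11}.
Not covered: 1, 6, 10 — 3 features.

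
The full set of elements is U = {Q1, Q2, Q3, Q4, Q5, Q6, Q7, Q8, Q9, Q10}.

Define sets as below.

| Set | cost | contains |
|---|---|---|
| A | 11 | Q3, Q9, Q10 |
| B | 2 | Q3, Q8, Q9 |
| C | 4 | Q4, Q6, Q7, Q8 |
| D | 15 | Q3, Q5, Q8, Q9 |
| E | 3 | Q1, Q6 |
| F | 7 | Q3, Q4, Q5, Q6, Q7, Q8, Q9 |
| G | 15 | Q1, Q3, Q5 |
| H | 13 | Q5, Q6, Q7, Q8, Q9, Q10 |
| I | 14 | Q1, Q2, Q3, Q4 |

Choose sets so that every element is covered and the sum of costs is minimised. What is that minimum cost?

H, I together cover every element (H ∪ I = {Q1, Q2, Q3, Q4, Q5, Q6, Q7, Q8, Q9, Q10}); total cost 13 + 14 = 27.
The greedy pick B, C, E, H, I costs 36; no covering selection beats 27.

27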